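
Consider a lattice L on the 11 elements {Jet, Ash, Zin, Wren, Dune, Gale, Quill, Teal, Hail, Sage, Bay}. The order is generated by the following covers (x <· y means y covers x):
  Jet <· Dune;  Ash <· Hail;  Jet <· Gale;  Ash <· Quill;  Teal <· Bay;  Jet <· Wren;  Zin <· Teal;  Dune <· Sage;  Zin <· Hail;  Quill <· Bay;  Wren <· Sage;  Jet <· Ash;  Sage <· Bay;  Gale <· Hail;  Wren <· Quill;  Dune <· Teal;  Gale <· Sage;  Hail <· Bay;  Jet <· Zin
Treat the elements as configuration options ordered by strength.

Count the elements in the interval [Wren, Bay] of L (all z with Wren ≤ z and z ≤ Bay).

4

The interval [Wren, Bay] = {Bay, Quill, Sage, Wren}, which has 4 elements.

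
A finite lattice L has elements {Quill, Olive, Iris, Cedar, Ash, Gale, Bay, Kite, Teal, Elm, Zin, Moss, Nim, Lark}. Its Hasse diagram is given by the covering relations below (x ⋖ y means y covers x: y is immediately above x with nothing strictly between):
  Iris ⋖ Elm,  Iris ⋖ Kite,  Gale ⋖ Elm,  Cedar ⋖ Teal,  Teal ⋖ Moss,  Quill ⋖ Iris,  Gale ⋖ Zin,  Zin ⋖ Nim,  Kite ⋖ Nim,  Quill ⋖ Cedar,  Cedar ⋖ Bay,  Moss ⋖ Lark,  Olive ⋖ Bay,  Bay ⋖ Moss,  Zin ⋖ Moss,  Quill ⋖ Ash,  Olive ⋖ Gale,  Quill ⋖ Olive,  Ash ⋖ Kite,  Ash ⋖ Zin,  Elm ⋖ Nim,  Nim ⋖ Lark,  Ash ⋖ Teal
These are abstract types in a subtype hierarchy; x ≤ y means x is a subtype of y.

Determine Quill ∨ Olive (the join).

Olive

Common upper bounds of {Quill, Olive}: Bay, Elm, Gale, Lark, Moss, Nim, Olive, Zin.
The least among these is Olive.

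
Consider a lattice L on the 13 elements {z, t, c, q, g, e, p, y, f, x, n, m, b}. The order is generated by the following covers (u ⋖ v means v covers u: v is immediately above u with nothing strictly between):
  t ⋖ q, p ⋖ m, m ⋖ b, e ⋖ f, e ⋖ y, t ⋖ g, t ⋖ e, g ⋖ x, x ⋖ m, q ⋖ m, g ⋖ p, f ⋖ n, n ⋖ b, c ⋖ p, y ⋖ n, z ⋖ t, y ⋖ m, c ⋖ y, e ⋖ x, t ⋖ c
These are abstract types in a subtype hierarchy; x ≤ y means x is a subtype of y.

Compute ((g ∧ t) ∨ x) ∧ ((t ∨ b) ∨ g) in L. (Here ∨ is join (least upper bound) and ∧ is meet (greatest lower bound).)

x

g ∧ t = t
t ∨ x = x
t ∨ b = b
b ∨ g = b
x ∧ b = x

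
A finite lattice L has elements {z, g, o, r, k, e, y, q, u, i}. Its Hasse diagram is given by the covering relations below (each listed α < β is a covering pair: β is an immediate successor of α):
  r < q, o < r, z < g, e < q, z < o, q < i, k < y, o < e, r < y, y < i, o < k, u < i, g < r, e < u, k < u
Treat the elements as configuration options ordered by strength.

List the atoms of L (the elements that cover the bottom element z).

g, o

The atoms are exactly the elements that cover z: g, o.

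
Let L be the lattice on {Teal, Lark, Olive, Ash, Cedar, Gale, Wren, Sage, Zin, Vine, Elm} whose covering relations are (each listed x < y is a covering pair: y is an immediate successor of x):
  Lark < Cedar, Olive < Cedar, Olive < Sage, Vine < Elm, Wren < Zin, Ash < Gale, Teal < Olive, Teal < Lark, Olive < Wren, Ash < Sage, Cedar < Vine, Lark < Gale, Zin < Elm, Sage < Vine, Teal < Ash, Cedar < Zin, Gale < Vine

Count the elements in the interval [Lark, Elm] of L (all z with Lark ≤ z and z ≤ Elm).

The interval [Lark, Elm] = {Cedar, Elm, Gale, Lark, Vine, Zin}, which has 6 elements.

6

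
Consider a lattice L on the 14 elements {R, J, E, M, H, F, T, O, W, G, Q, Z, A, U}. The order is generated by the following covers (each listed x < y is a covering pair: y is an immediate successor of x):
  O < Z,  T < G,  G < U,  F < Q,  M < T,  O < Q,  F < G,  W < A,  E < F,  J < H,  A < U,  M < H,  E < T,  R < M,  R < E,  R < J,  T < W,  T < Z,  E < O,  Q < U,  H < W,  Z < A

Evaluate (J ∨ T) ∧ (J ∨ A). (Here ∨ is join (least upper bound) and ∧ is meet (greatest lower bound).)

J ∨ T = W
J ∨ A = A
W ∧ A = W

W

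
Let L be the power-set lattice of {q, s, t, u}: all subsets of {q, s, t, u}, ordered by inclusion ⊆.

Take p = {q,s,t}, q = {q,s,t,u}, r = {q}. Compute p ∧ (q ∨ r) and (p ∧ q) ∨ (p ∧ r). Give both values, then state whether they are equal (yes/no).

{q,s,t}; {q,s,t}; yes

q ∨ r = {q,s,t,u}, so p ∧ (q ∨ r) = {q,s,t} ∧ {q,s,t,u} = {q,s,t}.
p ∧ q = {q,s,t} and p ∧ r = {q}, so (p ∧ q) ∨ (p ∧ r) = {q,s,t} ∨ {q} = {q,s,t}.
Equal: yes.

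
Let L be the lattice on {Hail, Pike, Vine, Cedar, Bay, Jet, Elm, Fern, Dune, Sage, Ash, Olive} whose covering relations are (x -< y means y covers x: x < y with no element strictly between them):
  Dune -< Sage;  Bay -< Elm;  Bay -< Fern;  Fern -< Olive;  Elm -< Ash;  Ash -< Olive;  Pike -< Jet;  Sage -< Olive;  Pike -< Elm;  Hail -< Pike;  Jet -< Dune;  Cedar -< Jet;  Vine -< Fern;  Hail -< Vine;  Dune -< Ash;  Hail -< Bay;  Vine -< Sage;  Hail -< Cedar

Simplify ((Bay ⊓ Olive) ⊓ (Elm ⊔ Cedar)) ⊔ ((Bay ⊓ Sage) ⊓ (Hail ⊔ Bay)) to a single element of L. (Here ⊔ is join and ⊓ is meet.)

Bay

Bay ∧ Olive = Bay
Elm ∨ Cedar = Ash
Bay ∧ Ash = Bay
Bay ∧ Sage = Hail
Hail ∨ Bay = Bay
Hail ∧ Bay = Hail
Bay ∨ Hail = Bay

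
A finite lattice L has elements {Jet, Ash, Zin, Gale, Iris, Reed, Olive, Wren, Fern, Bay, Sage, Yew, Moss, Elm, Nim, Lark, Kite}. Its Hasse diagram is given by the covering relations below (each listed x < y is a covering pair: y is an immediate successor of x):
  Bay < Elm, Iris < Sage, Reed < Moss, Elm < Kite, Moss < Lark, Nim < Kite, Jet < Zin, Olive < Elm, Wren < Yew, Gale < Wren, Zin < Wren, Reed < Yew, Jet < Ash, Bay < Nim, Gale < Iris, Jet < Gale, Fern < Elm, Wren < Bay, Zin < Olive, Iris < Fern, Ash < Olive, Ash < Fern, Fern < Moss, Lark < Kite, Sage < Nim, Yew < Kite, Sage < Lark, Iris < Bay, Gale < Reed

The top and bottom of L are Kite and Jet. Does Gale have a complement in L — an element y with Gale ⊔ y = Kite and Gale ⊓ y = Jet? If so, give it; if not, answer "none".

none

For every candidate y, either Gale ∨ y ≠ Kite or Gale ∧ y ≠ Jet; no complement exists.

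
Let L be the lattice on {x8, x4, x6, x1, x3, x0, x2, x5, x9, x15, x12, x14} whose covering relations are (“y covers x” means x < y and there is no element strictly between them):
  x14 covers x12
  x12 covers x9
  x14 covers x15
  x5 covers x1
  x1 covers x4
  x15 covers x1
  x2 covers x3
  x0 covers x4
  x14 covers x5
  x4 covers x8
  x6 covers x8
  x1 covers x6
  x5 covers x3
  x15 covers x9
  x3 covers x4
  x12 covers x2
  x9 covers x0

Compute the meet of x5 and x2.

Common lower bounds of {x5, x2}: x3, x4, x8.
The greatest among these is x3.

x3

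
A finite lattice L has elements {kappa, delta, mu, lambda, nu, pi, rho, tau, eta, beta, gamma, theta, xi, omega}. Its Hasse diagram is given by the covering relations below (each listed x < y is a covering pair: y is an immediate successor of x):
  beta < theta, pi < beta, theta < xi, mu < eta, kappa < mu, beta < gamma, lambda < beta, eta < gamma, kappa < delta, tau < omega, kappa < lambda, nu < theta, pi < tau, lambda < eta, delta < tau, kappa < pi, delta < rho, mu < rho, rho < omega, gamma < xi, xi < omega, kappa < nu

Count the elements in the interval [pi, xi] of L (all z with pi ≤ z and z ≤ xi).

The interval [pi, xi] = {beta, gamma, pi, theta, xi}, which has 5 elements.

5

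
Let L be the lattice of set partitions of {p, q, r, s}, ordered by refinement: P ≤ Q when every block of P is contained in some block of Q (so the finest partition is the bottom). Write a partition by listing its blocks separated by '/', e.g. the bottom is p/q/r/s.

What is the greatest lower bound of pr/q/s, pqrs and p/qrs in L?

p/q/r/s

Common lower bounds of {pr/q/s, pqrs, p/qrs}: p/q/r/s.
The greatest among these is p/q/r/s.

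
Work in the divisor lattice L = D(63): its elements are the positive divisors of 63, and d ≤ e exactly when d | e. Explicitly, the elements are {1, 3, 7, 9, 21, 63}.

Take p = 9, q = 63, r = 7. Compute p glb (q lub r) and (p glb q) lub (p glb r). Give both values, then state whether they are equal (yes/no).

9; 9; yes

q lub r = 63, so p glb (q lub r) = 9 glb 63 = 9.
p glb q = 9 and p glb r = 1, so (p glb q) lub (p glb r) = 9 lub 1 = 9.
Equal: yes.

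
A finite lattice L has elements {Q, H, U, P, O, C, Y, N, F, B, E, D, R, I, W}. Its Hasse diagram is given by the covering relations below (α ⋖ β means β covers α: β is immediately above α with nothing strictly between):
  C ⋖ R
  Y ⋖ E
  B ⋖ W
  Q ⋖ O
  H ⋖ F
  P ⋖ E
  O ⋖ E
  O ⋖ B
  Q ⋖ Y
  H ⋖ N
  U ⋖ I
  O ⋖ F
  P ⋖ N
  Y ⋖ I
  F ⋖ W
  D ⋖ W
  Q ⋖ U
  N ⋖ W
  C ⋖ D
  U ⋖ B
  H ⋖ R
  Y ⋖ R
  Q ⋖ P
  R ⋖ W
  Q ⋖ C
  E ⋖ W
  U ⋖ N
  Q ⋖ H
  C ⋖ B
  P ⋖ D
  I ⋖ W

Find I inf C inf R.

Common lower bounds of {I, C, R}: Q.
The greatest among these is Q.

Q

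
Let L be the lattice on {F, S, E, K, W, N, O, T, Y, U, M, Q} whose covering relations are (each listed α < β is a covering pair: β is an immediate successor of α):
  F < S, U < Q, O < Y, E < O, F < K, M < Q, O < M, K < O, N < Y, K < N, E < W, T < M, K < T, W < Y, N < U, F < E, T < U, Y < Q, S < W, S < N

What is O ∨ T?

Common upper bounds of {O, T}: M, Q.
The least among these is M.

M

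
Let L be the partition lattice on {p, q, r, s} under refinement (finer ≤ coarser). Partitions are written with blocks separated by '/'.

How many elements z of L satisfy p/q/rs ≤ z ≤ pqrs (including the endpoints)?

The interval [p/q/rs, pqrs] = {p/q/rs, p/qrs, pq/rs, pqrs, prs/q}, which has 5 elements.

5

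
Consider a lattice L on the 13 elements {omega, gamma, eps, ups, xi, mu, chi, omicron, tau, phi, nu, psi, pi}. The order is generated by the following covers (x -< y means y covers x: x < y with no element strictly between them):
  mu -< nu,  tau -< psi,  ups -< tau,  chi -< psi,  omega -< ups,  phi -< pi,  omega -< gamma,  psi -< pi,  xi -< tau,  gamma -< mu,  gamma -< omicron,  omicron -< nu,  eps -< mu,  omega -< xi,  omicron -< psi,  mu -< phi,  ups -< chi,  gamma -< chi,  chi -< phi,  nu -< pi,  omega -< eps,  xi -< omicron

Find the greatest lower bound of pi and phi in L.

phi

Common lower bounds of {pi, phi}: chi, eps, gamma, mu, omega, phi, ups.
The greatest among these is phi.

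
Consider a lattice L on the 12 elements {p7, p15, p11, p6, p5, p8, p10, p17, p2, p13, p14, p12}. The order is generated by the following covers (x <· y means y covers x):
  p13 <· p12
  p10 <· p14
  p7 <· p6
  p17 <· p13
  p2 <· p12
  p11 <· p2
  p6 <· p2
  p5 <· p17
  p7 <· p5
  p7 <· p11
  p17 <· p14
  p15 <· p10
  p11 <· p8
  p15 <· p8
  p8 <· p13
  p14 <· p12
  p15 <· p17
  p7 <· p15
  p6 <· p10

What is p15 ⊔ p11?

Common upper bounds of {p15, p11}: p12, p13, p8.
The least among these is p8.

p8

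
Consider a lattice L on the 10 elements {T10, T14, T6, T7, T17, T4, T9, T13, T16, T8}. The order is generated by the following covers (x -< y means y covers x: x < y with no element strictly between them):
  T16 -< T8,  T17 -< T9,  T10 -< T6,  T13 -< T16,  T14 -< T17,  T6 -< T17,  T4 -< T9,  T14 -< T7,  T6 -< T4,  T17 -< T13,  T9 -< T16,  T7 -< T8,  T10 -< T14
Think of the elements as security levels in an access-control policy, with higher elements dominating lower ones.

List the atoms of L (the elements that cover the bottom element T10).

The atoms are exactly the elements that cover T10: T14, T6.

T14, T6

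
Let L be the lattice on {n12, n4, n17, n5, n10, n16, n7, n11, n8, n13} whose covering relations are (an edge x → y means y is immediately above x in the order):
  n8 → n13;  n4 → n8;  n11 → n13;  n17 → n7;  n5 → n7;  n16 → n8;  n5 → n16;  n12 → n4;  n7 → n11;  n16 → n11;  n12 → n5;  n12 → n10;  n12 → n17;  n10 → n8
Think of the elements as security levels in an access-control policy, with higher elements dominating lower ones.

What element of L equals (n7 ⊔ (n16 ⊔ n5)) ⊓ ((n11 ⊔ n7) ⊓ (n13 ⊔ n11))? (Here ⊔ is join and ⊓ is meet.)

n16 ∨ n5 = n16
n7 ∨ n16 = n11
n11 ∨ n7 = n11
n13 ∨ n11 = n13
n11 ∧ n13 = n11
n11 ∧ n11 = n11

n11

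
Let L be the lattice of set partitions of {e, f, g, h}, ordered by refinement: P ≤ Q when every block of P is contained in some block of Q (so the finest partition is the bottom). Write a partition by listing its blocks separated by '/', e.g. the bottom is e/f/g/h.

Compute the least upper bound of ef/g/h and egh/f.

efgh

Common upper bounds of {ef/g/h, egh/f}: efgh.
The least among these is efgh.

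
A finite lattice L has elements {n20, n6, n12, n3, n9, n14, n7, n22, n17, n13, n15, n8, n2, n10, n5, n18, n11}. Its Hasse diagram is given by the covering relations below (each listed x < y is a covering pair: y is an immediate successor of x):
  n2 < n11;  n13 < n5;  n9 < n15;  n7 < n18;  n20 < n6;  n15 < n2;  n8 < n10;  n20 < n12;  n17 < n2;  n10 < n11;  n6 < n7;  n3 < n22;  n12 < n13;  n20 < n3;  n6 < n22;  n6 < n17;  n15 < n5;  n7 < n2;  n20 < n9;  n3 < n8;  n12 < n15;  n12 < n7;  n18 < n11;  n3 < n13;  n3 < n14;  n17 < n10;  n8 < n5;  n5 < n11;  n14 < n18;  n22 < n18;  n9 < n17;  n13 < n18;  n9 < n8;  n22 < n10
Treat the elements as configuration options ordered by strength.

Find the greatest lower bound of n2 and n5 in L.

n15

Common lower bounds of {n2, n5}: n12, n15, n20, n9.
The greatest among these is n15.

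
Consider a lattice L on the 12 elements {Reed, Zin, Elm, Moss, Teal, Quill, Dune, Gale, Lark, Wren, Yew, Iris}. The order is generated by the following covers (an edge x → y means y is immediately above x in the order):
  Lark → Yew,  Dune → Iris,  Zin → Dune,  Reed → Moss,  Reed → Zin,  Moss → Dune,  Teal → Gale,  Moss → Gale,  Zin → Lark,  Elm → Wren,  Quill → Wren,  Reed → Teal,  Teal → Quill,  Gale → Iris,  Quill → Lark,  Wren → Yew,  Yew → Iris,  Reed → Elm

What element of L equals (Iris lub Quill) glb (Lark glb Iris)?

Iris ∨ Quill = Iris
Lark ∧ Iris = Lark
Iris ∧ Lark = Lark

Lark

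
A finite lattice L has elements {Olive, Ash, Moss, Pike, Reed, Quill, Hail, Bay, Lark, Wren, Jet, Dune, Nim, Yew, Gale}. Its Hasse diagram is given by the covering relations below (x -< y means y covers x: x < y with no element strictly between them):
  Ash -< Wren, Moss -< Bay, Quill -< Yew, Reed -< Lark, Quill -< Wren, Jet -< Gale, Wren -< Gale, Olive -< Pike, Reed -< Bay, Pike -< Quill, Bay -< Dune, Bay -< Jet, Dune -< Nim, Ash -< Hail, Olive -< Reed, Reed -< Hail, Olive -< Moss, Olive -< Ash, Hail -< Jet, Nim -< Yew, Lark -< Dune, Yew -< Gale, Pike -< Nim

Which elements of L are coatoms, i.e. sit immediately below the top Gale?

The coatoms are exactly the elements covered by Gale: Jet, Wren, Yew.

Jet, Wren, Yew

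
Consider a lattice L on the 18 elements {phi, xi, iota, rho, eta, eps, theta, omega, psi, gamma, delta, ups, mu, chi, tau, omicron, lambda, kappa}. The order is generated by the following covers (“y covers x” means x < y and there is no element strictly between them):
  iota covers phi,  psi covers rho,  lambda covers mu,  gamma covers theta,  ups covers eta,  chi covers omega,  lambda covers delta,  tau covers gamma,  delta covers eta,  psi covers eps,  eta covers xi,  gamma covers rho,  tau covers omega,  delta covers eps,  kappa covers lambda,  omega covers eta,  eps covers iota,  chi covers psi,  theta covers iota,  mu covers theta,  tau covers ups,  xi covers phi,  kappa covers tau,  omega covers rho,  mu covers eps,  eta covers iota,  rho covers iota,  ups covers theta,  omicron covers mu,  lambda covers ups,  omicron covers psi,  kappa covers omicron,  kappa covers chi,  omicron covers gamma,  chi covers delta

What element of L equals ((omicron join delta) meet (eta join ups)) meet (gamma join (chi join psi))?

omicron ∨ delta = kappa
eta ∨ ups = ups
kappa ∧ ups = ups
chi ∨ psi = chi
gamma ∨ chi = kappa
ups ∧ kappa = ups

ups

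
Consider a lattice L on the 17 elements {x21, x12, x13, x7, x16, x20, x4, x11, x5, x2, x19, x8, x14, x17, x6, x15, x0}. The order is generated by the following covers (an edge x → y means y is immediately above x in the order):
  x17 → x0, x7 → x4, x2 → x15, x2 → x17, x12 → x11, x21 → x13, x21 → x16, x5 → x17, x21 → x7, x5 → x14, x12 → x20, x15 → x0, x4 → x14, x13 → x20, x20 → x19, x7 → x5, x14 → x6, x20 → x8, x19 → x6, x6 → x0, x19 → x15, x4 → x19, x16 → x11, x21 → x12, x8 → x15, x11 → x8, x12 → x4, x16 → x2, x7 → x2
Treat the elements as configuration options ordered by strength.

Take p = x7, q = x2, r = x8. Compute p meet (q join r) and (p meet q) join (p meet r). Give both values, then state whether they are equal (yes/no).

q join r = x15, so p meet (q join r) = x7 meet x15 = x7.
p meet q = x7 and p meet r = x21, so (p meet q) join (p meet r) = x7 join x21 = x7.
Equal: yes.

x7; x7; yes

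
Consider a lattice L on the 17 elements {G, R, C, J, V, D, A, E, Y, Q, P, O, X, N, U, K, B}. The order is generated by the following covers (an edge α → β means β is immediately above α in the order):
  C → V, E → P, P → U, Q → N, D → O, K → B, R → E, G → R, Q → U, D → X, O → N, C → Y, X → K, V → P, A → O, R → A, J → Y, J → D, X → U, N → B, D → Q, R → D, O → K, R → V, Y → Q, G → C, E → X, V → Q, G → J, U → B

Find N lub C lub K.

Common upper bounds of {N, C, K}: B.
The least among these is B.

B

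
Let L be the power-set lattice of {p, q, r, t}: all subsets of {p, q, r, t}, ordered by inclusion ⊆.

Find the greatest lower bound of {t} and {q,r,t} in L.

Under ⊆, meet is intersection: {t} ∩ {q,r,t} = {t}.

{t}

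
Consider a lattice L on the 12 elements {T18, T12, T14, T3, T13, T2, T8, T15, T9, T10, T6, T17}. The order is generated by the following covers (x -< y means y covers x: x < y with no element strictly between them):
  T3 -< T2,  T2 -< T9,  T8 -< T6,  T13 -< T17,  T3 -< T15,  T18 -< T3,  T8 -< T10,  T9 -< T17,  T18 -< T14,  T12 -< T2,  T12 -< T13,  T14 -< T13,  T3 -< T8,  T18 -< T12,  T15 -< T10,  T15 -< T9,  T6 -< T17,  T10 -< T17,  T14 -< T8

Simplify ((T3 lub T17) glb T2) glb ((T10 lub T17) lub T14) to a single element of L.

T3 ∨ T17 = T17
T17 ∧ T2 = T2
T10 ∨ T17 = T17
T17 ∨ T14 = T17
T2 ∧ T17 = T2

T2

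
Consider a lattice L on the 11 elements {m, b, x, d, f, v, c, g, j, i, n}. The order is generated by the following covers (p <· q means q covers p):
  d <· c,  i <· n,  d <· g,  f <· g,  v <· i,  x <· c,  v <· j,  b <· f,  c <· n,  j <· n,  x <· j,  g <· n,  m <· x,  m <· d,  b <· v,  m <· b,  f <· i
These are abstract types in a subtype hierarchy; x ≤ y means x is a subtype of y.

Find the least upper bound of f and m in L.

Common upper bounds of {f, m}: f, g, i, n.
The least among these is f.

f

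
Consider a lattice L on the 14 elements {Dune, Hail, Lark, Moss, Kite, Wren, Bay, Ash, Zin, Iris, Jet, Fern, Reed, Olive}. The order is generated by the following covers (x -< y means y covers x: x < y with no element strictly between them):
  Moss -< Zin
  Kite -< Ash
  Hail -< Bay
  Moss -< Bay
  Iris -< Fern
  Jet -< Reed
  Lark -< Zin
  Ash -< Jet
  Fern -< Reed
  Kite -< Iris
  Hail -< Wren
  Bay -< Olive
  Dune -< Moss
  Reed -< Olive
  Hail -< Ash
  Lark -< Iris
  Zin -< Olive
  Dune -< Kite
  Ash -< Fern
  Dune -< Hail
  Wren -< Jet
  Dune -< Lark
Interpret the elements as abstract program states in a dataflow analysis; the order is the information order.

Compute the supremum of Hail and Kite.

Common upper bounds of {Hail, Kite}: Ash, Fern, Jet, Olive, Reed.
The least among these is Ash.

Ash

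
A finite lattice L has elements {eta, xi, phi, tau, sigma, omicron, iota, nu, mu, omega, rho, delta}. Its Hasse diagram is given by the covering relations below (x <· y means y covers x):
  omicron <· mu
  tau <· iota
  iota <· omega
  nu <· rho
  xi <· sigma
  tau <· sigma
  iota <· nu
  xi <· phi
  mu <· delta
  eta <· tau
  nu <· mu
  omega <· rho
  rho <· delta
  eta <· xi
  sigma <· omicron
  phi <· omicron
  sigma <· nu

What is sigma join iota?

Common upper bounds of {sigma, iota}: delta, mu, nu, rho.
The least among these is nu.

nu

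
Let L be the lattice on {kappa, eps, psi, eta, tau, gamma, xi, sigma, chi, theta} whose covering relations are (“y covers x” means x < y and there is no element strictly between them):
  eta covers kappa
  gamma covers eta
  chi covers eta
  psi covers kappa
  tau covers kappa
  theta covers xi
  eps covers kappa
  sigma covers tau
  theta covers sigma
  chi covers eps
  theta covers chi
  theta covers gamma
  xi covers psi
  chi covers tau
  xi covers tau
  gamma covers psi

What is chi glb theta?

chi

Common lower bounds of {chi, theta}: chi, eps, eta, kappa, tau.
The greatest among these is chi.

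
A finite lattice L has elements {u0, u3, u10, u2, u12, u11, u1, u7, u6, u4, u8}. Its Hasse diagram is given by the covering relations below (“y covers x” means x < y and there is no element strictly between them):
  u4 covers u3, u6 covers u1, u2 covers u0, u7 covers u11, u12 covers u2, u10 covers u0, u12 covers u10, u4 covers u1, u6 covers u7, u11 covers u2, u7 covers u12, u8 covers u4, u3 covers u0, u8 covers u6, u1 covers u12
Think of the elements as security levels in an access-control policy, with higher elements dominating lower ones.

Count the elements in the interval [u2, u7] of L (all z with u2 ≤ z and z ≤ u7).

4

The interval [u2, u7] = {u11, u12, u2, u7}, which has 4 elements.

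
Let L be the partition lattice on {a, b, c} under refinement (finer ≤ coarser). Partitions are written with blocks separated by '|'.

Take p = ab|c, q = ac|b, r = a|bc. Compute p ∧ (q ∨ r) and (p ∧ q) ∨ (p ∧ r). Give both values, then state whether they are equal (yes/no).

ab|c; a|b|c; no

q ∨ r = abc, so p ∧ (q ∨ r) = ab|c ∧ abc = ab|c.
p ∧ q = a|b|c and p ∧ r = a|b|c, so (p ∧ q) ∨ (p ∧ r) = a|b|c ∨ a|b|c = a|b|c.
Equal: no.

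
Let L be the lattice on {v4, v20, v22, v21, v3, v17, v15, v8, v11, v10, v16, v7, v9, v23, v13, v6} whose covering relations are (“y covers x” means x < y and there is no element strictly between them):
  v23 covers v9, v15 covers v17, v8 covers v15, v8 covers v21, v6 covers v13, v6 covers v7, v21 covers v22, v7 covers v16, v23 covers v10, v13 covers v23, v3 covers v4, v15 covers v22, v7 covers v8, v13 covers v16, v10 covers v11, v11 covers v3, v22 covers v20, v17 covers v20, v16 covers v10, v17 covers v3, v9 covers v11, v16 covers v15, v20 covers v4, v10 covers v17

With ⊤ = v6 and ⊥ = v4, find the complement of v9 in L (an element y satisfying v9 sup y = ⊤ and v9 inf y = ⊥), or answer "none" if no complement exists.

Need y with v9 ∨ y = v6 and v9 ∧ y = v4.
Checking each element gives: v21.

v21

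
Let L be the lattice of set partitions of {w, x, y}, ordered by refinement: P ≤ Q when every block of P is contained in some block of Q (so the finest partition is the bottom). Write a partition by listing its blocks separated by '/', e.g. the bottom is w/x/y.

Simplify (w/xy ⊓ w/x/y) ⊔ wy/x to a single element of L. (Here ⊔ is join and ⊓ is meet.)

w/xy ∧ w/x/y = w/x/y
w/x/y ∨ wy/x = wy/x

wy/x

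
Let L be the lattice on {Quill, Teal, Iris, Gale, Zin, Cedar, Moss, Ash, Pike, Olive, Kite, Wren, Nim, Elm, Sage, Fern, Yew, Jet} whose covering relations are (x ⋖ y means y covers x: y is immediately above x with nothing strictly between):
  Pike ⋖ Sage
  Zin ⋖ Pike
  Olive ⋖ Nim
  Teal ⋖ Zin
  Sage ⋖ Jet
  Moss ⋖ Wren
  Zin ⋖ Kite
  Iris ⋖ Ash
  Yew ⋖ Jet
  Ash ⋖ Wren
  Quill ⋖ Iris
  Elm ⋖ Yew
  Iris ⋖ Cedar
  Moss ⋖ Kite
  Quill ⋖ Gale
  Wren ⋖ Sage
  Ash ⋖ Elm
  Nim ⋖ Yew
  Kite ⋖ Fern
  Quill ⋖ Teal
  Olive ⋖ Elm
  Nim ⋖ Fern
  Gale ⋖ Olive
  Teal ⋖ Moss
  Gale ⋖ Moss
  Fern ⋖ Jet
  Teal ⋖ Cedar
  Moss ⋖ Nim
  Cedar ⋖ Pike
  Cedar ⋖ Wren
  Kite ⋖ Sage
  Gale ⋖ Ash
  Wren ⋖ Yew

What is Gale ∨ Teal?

Moss

Common upper bounds of {Gale, Teal}: Fern, Jet, Kite, Moss, Nim, Sage, Wren, Yew.
The least among these is Moss.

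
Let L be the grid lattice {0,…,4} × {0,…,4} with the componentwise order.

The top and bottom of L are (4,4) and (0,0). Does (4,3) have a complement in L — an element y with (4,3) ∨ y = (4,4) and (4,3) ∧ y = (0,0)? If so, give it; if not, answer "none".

none

For every candidate y, either (4,3) ∨ y ≠ (4,4) or (4,3) ∧ y ≠ (0,0); no complement exists.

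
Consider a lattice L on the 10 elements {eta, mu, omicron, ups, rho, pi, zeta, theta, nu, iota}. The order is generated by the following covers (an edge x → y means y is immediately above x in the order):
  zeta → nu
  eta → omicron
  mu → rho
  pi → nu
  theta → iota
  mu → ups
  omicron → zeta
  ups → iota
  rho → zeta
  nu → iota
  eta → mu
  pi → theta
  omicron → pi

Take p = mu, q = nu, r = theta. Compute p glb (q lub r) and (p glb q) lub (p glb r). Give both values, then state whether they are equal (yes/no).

q lub r = iota, so p glb (q lub r) = mu glb iota = mu.
p glb q = mu and p glb r = eta, so (p glb q) lub (p glb r) = mu lub eta = mu.
Equal: yes.

mu; mu; yes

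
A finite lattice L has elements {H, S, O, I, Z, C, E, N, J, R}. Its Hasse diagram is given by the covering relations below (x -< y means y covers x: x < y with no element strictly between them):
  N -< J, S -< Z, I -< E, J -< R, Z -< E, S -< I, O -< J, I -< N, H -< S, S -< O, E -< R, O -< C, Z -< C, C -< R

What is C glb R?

C

Common lower bounds of {C, R}: C, H, O, S, Z.
The greatest among these is C.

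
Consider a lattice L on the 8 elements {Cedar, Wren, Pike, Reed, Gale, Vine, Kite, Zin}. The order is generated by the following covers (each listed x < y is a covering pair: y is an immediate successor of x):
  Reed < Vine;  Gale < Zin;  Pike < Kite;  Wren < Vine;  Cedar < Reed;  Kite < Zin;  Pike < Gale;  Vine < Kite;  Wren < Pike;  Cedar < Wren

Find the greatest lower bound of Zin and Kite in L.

Kite

Common lower bounds of {Zin, Kite}: Cedar, Kite, Pike, Reed, Vine, Wren.
The greatest among these is Kite.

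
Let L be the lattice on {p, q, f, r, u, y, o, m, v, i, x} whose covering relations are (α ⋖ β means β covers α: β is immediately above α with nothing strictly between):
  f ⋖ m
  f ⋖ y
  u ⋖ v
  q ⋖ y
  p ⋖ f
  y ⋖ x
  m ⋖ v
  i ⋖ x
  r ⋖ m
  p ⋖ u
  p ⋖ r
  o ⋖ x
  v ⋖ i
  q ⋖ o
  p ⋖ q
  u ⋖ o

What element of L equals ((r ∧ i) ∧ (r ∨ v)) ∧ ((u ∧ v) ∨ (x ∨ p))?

r

r ∧ i = r
r ∨ v = v
r ∧ v = r
u ∧ v = u
x ∨ p = x
u ∨ x = x
r ∧ x = r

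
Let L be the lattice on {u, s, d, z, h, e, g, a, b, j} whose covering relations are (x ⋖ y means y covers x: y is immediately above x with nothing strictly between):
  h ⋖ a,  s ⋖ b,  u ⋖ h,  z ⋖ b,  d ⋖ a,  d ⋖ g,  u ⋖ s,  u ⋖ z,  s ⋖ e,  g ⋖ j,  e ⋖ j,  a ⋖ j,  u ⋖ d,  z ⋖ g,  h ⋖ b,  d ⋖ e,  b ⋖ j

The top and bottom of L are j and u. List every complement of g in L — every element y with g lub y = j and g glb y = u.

h, s

Need y with g ∨ y = j and g ∧ y = u.
Checking each element gives: h, s.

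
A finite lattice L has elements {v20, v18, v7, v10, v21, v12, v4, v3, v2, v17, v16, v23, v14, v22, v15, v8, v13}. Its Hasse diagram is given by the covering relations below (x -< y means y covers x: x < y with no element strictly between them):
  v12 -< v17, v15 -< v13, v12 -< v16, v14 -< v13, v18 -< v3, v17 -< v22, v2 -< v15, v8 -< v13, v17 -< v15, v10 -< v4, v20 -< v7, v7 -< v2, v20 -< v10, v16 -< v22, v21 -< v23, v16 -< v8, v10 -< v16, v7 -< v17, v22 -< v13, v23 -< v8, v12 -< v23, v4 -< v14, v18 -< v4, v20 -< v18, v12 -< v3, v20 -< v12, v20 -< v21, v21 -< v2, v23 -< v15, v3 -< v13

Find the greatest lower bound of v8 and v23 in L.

Common lower bounds of {v8, v23}: v12, v20, v21, v23.
The greatest among these is v23.

v23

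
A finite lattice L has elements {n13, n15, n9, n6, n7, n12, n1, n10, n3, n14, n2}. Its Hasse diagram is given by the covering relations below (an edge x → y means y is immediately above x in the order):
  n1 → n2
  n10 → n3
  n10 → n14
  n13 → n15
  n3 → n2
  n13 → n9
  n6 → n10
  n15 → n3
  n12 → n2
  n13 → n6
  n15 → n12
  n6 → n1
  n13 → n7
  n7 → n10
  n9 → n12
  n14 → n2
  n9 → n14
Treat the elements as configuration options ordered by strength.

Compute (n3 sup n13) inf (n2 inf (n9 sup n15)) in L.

n15

n3 ∨ n13 = n3
n9 ∨ n15 = n12
n2 ∧ n12 = n12
n3 ∧ n12 = n15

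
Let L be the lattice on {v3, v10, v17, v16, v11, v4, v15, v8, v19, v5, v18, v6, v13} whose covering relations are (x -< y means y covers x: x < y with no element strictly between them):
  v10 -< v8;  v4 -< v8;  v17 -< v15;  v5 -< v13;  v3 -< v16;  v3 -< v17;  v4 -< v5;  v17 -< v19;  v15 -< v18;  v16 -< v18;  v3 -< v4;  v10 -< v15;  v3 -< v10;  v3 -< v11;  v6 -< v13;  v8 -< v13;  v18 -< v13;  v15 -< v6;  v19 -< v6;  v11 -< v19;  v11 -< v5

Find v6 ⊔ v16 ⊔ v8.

Common upper bounds of {v6, v16, v8}: v13.
The least among these is v13.

v13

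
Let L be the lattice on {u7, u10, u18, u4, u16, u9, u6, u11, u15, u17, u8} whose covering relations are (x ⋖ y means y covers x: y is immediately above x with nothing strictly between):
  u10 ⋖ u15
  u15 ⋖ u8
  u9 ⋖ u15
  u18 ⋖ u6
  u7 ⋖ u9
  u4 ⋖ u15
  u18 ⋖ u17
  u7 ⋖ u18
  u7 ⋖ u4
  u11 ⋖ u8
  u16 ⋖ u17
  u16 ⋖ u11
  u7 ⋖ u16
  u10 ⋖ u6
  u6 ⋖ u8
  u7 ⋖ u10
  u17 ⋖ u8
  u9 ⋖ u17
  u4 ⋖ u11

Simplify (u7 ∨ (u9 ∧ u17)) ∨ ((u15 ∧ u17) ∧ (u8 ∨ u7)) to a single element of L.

u9

u9 ∧ u17 = u9
u7 ∨ u9 = u9
u15 ∧ u17 = u9
u8 ∨ u7 = u8
u9 ∧ u8 = u9
u9 ∨ u9 = u9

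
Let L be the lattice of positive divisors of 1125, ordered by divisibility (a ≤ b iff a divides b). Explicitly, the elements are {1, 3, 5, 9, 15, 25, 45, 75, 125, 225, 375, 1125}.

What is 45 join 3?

Common upper bounds of {45, 3}: 1125, 225, 45.
The least among these is 45.

45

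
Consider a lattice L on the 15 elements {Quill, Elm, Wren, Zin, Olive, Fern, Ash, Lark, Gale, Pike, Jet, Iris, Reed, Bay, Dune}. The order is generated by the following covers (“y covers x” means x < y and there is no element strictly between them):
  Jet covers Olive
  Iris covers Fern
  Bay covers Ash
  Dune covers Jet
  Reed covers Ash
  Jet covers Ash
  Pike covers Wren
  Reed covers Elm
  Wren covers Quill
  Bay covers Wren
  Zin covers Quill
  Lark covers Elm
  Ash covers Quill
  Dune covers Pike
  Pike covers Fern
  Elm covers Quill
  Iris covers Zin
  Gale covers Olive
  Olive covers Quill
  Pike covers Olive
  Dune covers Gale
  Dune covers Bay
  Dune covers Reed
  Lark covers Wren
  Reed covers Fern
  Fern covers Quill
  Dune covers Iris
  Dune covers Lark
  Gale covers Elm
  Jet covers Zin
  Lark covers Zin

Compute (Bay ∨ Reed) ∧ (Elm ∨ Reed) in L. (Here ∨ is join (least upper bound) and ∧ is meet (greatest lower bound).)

Reed

Bay ∨ Reed = Dune
Elm ∨ Reed = Reed
Dune ∧ Reed = Reed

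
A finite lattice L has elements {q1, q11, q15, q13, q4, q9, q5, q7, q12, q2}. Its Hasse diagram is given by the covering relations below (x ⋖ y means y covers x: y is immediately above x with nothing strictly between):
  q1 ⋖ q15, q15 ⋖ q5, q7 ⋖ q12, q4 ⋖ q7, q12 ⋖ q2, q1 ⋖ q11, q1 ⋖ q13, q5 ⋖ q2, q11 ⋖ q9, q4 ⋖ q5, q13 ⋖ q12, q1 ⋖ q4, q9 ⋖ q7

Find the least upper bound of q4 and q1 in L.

q4

Common upper bounds of {q4, q1}: q12, q2, q4, q5, q7.
The least among these is q4.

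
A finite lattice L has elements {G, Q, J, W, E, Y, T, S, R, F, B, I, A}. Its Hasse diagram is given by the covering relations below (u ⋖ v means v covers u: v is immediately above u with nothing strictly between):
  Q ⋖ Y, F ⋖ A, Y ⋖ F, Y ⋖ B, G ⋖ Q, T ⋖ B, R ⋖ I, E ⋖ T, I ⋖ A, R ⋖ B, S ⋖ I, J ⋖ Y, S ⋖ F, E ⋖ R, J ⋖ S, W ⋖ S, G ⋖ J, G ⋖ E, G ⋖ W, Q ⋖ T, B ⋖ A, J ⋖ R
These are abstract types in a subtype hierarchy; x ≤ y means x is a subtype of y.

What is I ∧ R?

R

Common lower bounds of {I, R}: E, G, J, R.
The greatest among these is R.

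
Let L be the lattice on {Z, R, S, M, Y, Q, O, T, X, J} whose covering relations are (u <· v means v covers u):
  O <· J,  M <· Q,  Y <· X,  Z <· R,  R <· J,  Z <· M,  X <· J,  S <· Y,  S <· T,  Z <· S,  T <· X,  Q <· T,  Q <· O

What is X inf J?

Common lower bounds of {X, J}: M, Q, S, T, X, Y, Z.
The greatest among these is X.

X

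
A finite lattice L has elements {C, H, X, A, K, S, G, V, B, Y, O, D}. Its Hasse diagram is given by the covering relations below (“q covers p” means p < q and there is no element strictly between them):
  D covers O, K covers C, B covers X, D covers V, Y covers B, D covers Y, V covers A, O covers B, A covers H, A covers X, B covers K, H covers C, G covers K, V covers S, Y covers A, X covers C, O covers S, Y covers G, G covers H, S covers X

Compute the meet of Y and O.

Common lower bounds of {Y, O}: B, C, K, X.
The greatest among these is B.

B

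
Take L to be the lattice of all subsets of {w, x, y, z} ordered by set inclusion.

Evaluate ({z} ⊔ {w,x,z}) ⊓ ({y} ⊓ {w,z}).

{z} ∨ {w,x,z} = {w,x,z}
{y} ∧ {w,z} = ∅
{w,x,z} ∧ ∅ = ∅

∅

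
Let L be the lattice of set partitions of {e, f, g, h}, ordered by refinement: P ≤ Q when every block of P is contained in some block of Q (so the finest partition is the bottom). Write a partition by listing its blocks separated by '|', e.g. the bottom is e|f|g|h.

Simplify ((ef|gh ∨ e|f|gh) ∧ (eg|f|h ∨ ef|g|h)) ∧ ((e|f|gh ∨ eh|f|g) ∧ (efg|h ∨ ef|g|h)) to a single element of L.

ef|gh ∨ e|f|gh = ef|gh
eg|f|h ∨ ef|g|h = efg|h
ef|gh ∧ efg|h = ef|g|h
e|f|gh ∨ eh|f|g = egh|f
efg|h ∨ ef|g|h = efg|h
egh|f ∧ efg|h = eg|f|h
ef|g|h ∧ eg|f|h = e|f|g|h

e|f|g|h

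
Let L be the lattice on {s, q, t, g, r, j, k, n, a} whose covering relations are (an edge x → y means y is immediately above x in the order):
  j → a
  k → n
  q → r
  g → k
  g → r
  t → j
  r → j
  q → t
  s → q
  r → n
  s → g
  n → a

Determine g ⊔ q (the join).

Common upper bounds of {g, q}: a, j, n, r.
The least among these is r.

r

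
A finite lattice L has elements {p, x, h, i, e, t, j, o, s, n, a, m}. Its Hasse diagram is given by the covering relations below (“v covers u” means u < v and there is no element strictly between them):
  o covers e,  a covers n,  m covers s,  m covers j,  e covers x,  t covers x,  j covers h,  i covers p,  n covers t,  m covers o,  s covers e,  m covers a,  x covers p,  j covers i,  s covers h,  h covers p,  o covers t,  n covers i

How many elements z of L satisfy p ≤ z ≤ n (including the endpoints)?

The interval [p, n] = {i, n, p, t, x}, which has 5 elements.

5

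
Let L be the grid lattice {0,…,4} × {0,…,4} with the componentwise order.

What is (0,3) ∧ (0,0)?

In a product of chains, the meet is componentwise min, giving (0,0).

(0,0)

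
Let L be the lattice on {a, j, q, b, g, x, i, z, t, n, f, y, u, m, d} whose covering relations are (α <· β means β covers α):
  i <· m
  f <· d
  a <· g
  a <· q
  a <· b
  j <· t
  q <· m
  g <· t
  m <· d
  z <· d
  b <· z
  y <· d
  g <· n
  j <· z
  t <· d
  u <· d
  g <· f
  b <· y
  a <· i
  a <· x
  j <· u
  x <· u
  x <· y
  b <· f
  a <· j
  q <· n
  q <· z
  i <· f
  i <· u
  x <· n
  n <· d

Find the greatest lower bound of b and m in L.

a

Common lower bounds of {b, m}: a.
The greatest among these is a.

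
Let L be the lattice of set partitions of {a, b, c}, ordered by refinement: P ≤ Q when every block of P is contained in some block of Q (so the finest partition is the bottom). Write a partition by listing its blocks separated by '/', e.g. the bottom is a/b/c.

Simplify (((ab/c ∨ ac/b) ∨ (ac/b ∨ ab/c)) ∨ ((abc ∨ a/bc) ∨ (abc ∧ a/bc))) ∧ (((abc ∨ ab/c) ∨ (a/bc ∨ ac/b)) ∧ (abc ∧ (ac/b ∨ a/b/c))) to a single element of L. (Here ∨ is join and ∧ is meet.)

ac/b

ab/c ∨ ac/b = abc
ac/b ∨ ab/c = abc
abc ∨ abc = abc
abc ∨ a/bc = abc
abc ∧ a/bc = a/bc
abc ∨ a/bc = abc
abc ∨ abc = abc
abc ∨ ab/c = abc
a/bc ∨ ac/b = abc
abc ∨ abc = abc
ac/b ∨ a/b/c = ac/b
abc ∧ ac/b = ac/b
abc ∧ ac/b = ac/b
abc ∧ ac/b = ac/b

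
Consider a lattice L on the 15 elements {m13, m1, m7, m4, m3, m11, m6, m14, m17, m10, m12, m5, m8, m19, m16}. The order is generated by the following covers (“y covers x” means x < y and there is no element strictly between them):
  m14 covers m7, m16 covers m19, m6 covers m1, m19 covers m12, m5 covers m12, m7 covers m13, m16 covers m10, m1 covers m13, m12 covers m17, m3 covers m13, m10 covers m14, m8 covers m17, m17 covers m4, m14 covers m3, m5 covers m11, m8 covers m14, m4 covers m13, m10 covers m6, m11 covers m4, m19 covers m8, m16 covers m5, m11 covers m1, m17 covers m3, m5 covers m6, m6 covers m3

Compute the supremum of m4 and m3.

m17

Common upper bounds of {m4, m3}: m12, m16, m17, m19, m5, m8.
The least among these is m17.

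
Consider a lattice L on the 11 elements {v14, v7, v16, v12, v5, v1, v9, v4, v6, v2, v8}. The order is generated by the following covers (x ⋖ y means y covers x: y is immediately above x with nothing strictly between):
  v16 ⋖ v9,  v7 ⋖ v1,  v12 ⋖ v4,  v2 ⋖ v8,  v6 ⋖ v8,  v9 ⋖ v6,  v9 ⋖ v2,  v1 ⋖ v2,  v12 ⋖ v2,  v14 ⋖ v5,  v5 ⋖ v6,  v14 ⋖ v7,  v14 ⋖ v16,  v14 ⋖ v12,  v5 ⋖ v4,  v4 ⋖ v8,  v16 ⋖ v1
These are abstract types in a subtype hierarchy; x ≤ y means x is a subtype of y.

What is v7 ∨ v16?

Common upper bounds of {v7, v16}: v1, v2, v8.
The least among these is v1.

v1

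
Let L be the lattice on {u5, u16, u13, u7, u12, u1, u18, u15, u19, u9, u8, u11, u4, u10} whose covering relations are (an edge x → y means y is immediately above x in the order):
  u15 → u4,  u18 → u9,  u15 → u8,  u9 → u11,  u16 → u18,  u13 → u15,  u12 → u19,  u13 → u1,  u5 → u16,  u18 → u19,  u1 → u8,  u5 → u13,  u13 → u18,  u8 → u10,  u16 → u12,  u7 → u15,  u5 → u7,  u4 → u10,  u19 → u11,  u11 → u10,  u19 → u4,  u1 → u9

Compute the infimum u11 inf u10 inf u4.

u19

Common lower bounds of {u11, u10, u4}: u12, u13, u16, u18, u19, u5.
The greatest among these is u19.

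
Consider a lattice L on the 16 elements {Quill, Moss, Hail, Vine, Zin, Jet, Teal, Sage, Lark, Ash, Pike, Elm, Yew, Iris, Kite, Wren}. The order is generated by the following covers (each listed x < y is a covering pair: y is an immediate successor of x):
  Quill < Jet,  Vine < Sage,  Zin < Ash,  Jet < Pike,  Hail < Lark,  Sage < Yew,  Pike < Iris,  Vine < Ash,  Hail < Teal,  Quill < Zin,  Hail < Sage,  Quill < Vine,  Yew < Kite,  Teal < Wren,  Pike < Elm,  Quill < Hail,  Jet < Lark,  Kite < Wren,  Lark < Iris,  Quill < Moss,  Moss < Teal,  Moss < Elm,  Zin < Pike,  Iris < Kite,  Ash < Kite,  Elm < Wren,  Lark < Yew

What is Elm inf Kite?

Common lower bounds of {Elm, Kite}: Jet, Pike, Quill, Zin.
The greatest among these is Pike.

Pike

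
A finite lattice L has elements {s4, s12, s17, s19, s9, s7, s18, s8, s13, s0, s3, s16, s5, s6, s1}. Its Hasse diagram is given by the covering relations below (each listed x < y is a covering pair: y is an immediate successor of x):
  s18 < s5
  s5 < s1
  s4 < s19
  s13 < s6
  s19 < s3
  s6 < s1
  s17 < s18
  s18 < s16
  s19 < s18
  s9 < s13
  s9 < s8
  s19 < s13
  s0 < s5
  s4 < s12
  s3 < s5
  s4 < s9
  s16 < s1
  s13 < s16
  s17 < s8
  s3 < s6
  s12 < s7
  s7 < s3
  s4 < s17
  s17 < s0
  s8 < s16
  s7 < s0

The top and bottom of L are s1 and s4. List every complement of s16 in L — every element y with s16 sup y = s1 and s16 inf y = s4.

Need y with s16 ∨ y = s1 and s16 ∧ y = s4.
Checking each element gives: s12, s7.

s12, s7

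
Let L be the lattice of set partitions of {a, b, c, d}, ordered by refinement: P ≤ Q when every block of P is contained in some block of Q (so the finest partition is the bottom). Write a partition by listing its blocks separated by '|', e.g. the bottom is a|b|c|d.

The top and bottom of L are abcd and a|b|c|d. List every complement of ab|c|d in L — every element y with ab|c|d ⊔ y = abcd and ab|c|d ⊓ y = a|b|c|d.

Need y with ab|c|d ∨ y = abcd and ab|c|d ∧ y = a|b|c|d.
Checking each element gives: acd|b, ac|bd, ad|bc, a|bcd.

acd|b, ac|bd, ad|bc, a|bcd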